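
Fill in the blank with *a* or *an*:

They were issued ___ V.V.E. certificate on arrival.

a

The indefinite article is chosen by the initial *sound* of the following word, not its spelling.
The initialism *V.V.E.* is read letter by letter; the first letter, V, is pronounced /viː/, which begins with a consonant sound.
So the article is *a*: They were issued a V.V.E. certificate on arrival.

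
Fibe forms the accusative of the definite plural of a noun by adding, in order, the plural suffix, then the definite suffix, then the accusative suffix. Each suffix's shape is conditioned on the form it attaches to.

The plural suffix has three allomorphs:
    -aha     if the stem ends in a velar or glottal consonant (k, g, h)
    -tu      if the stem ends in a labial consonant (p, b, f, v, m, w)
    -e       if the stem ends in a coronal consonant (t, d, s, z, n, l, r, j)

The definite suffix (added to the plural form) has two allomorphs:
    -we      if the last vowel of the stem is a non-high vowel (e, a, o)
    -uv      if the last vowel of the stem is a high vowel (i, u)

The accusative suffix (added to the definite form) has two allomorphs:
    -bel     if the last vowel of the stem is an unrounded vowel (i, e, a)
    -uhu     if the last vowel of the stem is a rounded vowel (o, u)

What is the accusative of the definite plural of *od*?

odewebel

The final consonant of *od* is /d/, which is coronal, so the plural suffix is -e, giving *ode*.
The plural form *ode* — last vowel /e/ (a non-high vowel) → -we → *odewe*.
The definite form *odewe* — last vowel /e/ (an unrounded vowel) → -bel → *odewebel*.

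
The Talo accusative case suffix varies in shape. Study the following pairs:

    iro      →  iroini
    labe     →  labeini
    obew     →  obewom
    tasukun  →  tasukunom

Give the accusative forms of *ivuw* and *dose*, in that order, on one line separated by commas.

The alternation tracks the final sound of the stem — -om when the stem ends in a consonant (*obew*, *tasukun*); -ini when the stem ends in a vowel (*iro*, *labe*).
Since the final sound of *ivuw* is /w/ (a consonant), it takes -om, giving *ivuwom*.
*dose*: final sound = /e/, a vowel → -ini → *doseini*.

ivuwom, doseini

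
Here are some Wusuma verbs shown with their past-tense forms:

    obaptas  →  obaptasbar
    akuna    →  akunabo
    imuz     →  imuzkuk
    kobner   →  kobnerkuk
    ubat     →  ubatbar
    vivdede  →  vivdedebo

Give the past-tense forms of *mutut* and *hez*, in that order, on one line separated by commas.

The suffix is conditioned by the final sound: -bar when the stem ends in a voiceless consonant (*obaptas*, *ubat*); -kuk when the stem ends in a voiced consonant (*imuz*, *kobner*); -bo when the stem ends in a vowel (*akuna*, *vivdede*).
Since the final sound of *mutut* is /t/ (a voiceless consonant), it takes -bar, giving *mututbar*.
*hez* — final sound /z/ (a voiced consonant) → -kuk → *hezkuk*.

mututbar, hezkuk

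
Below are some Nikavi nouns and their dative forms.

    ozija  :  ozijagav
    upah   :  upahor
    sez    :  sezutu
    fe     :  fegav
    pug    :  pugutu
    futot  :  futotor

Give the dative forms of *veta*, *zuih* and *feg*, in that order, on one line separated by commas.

vetagav, zuihor, fegutu

Looking at the final sound of each stem: -or when the stem ends in a voiceless consonant (*upah*, *futot*); -utu when the stem ends in a voiced consonant (*sez*, *pug*); -gav when the stem ends in a vowel (*ozija*, *fe*).
Since the final sound of *veta* is /a/ (a vowel), it takes -gav, giving *vetagav*.
Since the final sound of *zuih* is /h/ (a voiceless consonant), it takes -or, giving *zuihor*.
Since the final sound of *feg* is /g/ (a voiced consonant), it takes -utu, giving *fegutu*.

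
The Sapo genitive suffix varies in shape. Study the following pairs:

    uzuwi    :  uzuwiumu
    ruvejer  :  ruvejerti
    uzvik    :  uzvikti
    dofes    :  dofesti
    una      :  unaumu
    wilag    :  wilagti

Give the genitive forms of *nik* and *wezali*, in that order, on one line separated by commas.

nikti, wezaliumu

The suffix is conditioned by the final sound: -ti when the stem ends in a consonant (*ruvejer*, *uzvik*, *dofes*, *wilag*); -umu when the stem ends in a vowel (*uzuwi*, *una*).
The final sound of *nik* is /k/, which is a consonant, so the suffix is -ti, giving *nikti*.
Since the final sound of *wezali* is /i/ (a vowel), it takes -umu, giving *wezaliumu*.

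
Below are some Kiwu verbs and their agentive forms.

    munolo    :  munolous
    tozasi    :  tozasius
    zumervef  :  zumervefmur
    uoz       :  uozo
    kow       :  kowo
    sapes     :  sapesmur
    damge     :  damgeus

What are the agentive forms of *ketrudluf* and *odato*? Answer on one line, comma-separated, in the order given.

The pattern is voicing of the final sound: -mur when the stem ends in a voiceless consonant (*zumervef*, *sapes*); -o when the stem ends in a voiced consonant (*uoz*, *kow*); -us when the stem ends in a vowel (*munolo*, *tozasi*, *damge*).
*ketrudluf* — final sound /f/ (a voiceless consonant) → -mur → *ketrudlufmur*.
*odato*: final sound = /o/, a vowel → -us → *odatous*.

ketrudlufmur, odatous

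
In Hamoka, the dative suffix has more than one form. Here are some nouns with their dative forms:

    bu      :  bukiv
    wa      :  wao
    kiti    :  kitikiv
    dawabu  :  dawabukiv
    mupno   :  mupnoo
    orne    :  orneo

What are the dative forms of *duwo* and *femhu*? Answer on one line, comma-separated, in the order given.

duwoo, femhukiv

The pattern is height harmony: -kiv when the last vowel of the stem is a high vowel (*bu*, *kiti*, *dawabu*); -o when the last vowel of the stem is a non-high vowel (*wa*, *mupno*, *orne*).
The last vowel of *duwo* is /o/, which is a non-high vowel, so the suffix is -o, giving *duwoo*.
*femhu*: last vowel = /u/, a high vowel → -kiv → *femhukiv*.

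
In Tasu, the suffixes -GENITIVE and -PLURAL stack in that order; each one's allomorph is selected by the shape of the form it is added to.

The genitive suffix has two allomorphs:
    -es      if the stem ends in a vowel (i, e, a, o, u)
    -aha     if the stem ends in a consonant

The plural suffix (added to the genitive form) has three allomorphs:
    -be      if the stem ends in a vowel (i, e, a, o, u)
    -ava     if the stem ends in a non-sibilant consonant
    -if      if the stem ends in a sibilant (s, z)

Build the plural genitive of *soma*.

The final sound of *soma* is /a/, which is a vowel, so the genitive suffix is -es, giving *somaes*.
Since the final sound of the genitive form *somaes* is /s/ (a sibilant), it takes -if, giving *somaesif*.

somaesif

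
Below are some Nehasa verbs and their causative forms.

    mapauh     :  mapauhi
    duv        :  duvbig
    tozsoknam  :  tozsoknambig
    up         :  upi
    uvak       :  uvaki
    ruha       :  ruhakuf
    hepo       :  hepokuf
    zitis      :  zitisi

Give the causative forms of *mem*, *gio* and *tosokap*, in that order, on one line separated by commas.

The suffix is conditioned by the final sound: -i when the stem ends in a voiceless consonant (*mapauh*, *up*, *uvak*, *zitis*); -big when the stem ends in a voiced consonant (*duv*, *tozsoknam*); -kuf when the stem ends in a vowel (*ruha*, *hepo*).
The final sound of *mem* is /m/, which is a voiced consonant, so the suffix is -big, giving *membig*.
The final sound of *gio* is /o/, which is a vowel, so the suffix is -kuf, giving *giokuf*.
Since the final sound of *tosokap* is /p/ (a voiceless consonant), it takes -i, giving *tosokapi*.

membig, giokuf, tosokapi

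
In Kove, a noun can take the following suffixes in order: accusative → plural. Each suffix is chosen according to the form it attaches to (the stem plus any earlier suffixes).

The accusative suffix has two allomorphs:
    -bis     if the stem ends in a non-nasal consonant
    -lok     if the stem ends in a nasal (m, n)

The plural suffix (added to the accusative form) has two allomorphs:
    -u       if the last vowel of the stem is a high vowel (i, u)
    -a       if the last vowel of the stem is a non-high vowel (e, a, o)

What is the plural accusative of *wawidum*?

wawidumloka

*wawidum* — final consonant /m/ (a nasal) → -lok → *wawidumlok*.
The accusative form *wawidumlok*: last vowel = /o/, a non-high vowel → -a → *wawidumloka*.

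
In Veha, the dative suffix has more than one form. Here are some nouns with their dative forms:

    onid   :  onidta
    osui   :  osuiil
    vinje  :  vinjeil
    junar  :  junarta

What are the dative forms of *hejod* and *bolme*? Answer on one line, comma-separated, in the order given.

The alternation tracks the final sound of the stem — -ta when the stem ends in a consonant (*onid*, *junar*); -il when the stem ends in a vowel (*osui*, *vinje*).
*hejod*: final sound = /d/, a consonant → -ta → *hejodta*.
Since the final sound of *bolme* is /e/ (a vowel), it takes -il, giving *bolmeil*.

hejodta, bolmeil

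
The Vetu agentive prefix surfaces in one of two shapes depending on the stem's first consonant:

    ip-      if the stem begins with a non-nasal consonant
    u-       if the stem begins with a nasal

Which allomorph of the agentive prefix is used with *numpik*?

*numpik* — first consonant /n/ (a nasal) → u-.

u-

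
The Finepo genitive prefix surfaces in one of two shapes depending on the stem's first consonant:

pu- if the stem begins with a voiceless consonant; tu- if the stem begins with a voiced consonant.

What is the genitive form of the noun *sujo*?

pusujo

The first consonant of *sujo* is /s/, which is voiceless, so the prefix is pu-, giving *pusujo*.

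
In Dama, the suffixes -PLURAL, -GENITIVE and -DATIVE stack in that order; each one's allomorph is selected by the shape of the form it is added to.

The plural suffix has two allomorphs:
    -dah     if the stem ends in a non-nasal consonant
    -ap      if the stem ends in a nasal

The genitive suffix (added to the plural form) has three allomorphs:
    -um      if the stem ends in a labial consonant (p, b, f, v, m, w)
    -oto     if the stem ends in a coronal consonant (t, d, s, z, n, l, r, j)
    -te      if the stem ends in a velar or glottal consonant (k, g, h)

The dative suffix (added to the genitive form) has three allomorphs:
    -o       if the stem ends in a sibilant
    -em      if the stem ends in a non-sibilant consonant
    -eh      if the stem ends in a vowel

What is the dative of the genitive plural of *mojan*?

mojanapumem

The final consonant of *mojan* is /n/, which is a nasal, so the plural suffix is -ap, giving *mojanap*.
Since the final consonant of the plural form *mojanap* is /p/ (labial), it takes -um, giving *mojanapum*.
Since the final sound of the genitive form *mojanapum* is /m/ (a non-sibilant consonant), it takes -em, giving *mojanapumem*.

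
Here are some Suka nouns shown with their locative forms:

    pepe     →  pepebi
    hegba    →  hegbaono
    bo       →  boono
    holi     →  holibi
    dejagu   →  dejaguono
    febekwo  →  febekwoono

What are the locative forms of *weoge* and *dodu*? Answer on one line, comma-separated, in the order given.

The suffix is conditioned by the last vowel: -bi when the last vowel of the stem is a front vowel (*pepe*, *holi*); -ono when the last vowel of the stem is a back vowel (*hegba*, *bo*, *dejagu*, *febekwo*).
*weoge*: last vowel = /e/, a front vowel → -bi → *weogebi*.
*dodu* — last vowel /u/ (a back vowel) → -ono → *doduono*.

weogebi, doduono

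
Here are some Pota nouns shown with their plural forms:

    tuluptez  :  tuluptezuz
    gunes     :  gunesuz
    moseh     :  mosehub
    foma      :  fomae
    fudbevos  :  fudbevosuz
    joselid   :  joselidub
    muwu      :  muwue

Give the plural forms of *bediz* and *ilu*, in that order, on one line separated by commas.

bedizuz, ilue

The pattern is sibilance of the final sound: -uz when the stem ends in a sibilant (*tuluptez*, *gunes*, *fudbevos*); -ub when the stem ends in a non-sibilant consonant (*moseh*, *joselid*); -e when the stem ends in a vowel (*foma*, *muwu*).
The final sound of *bediz* is /z/, which is a sibilant, so the suffix is -uz, giving *bedizuz*.
The final sound of *ilu* is /u/, which is a vowel, so the suffix is -e, giving *ilue*.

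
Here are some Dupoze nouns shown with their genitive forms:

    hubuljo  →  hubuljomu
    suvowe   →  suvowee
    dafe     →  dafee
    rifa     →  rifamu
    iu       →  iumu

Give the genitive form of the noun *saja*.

The alternation tracks the last vowel of the stem — -e when the last vowel of the stem is a front vowel (*suvowe*, *dafe*); -mu when the last vowel of the stem is a back vowel (*hubuljo*, *rifa*, *iu*).
Since the last vowel of *saja* is /a/ (a back vowel), it takes -mu, giving *sajamu*.

sajamu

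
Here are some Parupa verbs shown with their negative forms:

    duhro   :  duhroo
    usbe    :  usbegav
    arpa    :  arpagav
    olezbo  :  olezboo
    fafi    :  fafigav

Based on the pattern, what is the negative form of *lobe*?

Looking at the last vowel of each stem: -o when the last vowel of the stem is a rounded vowel (*duhro*, *olezbo*); -gav when the last vowel of the stem is an unrounded vowel (*usbe*, *arpa*, *fafi*).
*lobe* — last vowel /e/ (an unrounded vowel) → -gav → *lobegav*.

lobegav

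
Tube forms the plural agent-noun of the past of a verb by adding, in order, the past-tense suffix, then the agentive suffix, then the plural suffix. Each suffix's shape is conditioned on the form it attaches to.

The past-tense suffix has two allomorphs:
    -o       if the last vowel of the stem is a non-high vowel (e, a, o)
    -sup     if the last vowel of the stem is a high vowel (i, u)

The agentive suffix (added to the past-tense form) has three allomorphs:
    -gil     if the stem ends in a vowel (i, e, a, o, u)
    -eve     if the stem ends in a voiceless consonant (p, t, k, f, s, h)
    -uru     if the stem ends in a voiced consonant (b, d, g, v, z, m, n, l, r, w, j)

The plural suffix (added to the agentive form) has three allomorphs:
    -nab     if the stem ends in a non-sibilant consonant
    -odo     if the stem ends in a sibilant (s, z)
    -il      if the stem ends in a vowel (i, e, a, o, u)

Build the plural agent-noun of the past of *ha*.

haogilnab

Since the last vowel of *ha* is /a/ (a non-high vowel), it takes -o, giving *hao*.
Since the final sound of the past-tense form *hao* is /o/ (a vowel), it takes -gil, giving *haogil*.
Since the final sound of the agentive form *haogil* is /l/ (a non-sibilant consonant), it takes -nab, giving *haogilnab*.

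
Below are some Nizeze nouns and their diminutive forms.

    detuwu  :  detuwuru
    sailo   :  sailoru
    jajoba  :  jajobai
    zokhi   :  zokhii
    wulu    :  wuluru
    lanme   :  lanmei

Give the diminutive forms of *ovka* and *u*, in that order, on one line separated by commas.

The alternation tracks the last vowel of the stem — -ru when the last vowel of the stem is a rounded vowel (*detuwu*, *sailo*, *wulu*); -i when the last vowel of the stem is an unrounded vowel (*jajoba*, *zokhi*, *lanme*).
The last vowel of *ovka* is /a/, which is an unrounded vowel, so the suffix is -i, giving *ovkai*.
*u* — last vowel /u/ (a rounded vowel) → -ru → *uru*.

ovkai, uru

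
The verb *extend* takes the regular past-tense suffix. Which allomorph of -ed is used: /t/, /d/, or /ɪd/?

/ɪd/

The stem *extend* ends in /t/ or /d/.
The -ed suffix is realized as /ɪd/ after /t, d/; as /t/ after other voiceless consonants; and as /d/ after other voiced sounds.
So -ed on *extend* is pronounced /ɪd/.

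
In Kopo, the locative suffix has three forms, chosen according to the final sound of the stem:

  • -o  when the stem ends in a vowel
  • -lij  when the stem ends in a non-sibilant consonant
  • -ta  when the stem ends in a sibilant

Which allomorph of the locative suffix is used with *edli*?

-o

*edli*: final sound = /i/, a vowel → -o.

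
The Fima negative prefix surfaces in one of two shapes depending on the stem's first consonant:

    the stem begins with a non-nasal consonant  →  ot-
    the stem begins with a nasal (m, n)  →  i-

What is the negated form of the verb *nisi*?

inisi

The first consonant of *nisi* is /n/, which is a nasal, so the prefix is i-, giving *inisi*.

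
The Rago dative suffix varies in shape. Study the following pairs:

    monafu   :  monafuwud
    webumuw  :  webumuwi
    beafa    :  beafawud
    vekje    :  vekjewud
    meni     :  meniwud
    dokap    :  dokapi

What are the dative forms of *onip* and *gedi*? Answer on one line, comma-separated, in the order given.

onipi, gediwud

Looking at the final sound of each stem: -i when the stem ends in a consonant (*webumuw*, *dokap*); -wud when the stem ends in a vowel (*monafu*, *beafa*, *vekje*, *meni*).
*onip*: final sound = /p/, a consonant → -i → *onipi*.
*gedi* — final sound /i/ (a vowel) → -wud → *gediwud*.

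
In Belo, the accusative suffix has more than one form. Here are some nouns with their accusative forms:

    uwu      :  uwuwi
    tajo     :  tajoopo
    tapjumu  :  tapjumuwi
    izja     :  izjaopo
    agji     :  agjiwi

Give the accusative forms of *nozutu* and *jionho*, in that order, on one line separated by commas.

nozutuwi, jionhoopo

The suffix is conditioned by the last vowel: -wi when the last vowel of the stem is a high vowel (*uwu*, *tapjumu*, *agji*); -opo when the last vowel of the stem is a non-high vowel (*tajo*, *izja*).
*nozutu* — last vowel /u/ (a high vowel) → -wi → *nozutuwi*.
*jionho*: last vowel = /o/, a non-high vowel → -opo → *jionhoopo*.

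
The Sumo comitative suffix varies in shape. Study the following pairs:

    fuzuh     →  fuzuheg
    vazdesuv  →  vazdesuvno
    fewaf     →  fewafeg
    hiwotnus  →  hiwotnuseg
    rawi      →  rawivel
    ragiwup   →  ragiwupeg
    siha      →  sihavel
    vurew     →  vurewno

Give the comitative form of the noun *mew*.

The pattern is voicing of the final sound: -eg when the stem ends in a voiceless consonant (*fuzuh*, *fewaf*, *hiwotnus*, *ragiwup*); -no when the stem ends in a voiced consonant (*vazdesuv*, *vurew*); -vel when the stem ends in a vowel (*rawi*, *siha*).
Since the final sound of *mew* is /w/ (a voiced consonant), it takes -no, giving *mewno*.

mewno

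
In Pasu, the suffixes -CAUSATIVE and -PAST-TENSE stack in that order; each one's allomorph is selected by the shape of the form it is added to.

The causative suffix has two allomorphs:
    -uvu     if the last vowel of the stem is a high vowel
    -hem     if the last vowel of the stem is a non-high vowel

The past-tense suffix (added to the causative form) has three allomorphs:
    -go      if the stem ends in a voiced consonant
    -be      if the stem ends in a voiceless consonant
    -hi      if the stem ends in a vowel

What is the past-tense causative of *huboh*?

The last vowel of *huboh* is /o/, which is a non-high vowel, so the causative suffix is -hem, giving *hubohhem*.
The final sound of the causative form *hubohhem* is /m/, which is a voiced consonant, so the past-tense suffix is -go, giving *hubohhemgo*.

hubohhemgo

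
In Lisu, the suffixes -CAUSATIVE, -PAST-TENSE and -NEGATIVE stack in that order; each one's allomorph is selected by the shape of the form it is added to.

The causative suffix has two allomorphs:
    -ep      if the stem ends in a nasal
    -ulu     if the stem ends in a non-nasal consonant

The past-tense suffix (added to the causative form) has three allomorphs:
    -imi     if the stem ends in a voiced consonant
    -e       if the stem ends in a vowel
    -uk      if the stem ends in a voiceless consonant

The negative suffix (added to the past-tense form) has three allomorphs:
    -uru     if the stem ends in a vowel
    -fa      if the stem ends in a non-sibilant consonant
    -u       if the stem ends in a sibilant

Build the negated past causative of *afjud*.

*afjud* — final consonant /d/ (non-nasal) → -ulu → *afjudulu*.
The final sound of the causative form *afjudulu* is /u/, which is a vowel, so the past-tense suffix is -e, giving *afjudulue*.
The final sound of the past-tense form *afjudulue* is /e/, which is a vowel, so the negative suffix is -uru, giving *afjudulueuru*.

afjudulueuru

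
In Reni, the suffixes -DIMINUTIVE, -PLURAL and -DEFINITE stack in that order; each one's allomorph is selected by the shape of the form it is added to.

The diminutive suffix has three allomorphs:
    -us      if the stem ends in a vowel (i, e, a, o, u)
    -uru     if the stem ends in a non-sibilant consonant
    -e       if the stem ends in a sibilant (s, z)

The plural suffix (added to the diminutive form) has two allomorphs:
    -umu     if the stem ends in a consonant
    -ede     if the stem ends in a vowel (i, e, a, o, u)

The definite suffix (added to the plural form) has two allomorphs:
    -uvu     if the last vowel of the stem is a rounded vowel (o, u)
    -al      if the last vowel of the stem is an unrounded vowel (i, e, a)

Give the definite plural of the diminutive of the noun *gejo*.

gejousumuuvu

*gejo*: final sound = /o/, a vowel → -us → *gejous*.
The diminutive form *gejous*: final sound = /s/, a consonant → -umu → *gejousumu*.
Since the last vowel of the plural form *gejousumu* is /u/ (a rounded vowel), it takes -uvu, giving *gejousumuuvu*.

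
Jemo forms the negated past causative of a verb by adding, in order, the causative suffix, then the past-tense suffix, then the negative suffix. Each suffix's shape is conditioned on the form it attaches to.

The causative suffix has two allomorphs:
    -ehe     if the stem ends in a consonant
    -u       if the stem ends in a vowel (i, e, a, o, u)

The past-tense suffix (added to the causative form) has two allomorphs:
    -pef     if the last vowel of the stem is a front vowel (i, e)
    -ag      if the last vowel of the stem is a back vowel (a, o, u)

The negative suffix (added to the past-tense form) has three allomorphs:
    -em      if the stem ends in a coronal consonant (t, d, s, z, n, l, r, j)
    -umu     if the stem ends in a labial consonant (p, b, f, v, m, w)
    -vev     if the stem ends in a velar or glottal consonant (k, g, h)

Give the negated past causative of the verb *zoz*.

The final sound of *zoz* is /z/, which is a consonant, so the causative suffix is -ehe, giving *zozehe*.
The causative form *zozehe* — last vowel /e/ (a front vowel) → -pef → *zozehepef*.
The past-tense form *zozehepef*: final consonant = /f/, labial → -umu → *zozehepefumu*.

zozehepefumu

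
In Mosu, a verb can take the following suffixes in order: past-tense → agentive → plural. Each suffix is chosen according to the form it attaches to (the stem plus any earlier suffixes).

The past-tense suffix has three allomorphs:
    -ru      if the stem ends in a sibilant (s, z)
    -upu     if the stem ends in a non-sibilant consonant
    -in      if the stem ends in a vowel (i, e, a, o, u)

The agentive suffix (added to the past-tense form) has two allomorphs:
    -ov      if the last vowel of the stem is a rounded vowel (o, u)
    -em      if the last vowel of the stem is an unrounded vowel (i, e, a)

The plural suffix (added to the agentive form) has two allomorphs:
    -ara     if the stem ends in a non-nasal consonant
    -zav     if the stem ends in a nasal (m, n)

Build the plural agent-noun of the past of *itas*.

The final sound of *itas* is /s/, which is a sibilant, so the past-tense suffix is -ru, giving *itasru*.
Since the last vowel of the past-tense form *itasru* is /u/ (a rounded vowel), it takes -ov, giving *itasruov*.
The agentive form *itasruov* — final consonant /v/ (non-nasal) → -ara → *itasruovara*.

itasruovara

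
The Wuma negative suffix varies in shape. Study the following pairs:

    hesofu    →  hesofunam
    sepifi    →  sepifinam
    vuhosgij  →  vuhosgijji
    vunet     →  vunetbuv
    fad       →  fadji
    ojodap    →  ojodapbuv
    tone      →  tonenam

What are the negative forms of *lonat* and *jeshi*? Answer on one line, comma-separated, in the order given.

lonatbuv, jeshinam

Looking at the final sound of each stem: -buv when the stem ends in a voiceless consonant (*vunet*, *ojodap*); -ji when the stem ends in a voiced consonant (*vuhosgij*, *fad*); -nam when the stem ends in a vowel (*hesofu*, *sepifi*, *tone*).
*lonat*: final sound = /t/, a voiceless consonant → -buv → *lonatbuv*.
*jeshi* — final sound /i/ (a vowel) → -nam → *jeshinam*.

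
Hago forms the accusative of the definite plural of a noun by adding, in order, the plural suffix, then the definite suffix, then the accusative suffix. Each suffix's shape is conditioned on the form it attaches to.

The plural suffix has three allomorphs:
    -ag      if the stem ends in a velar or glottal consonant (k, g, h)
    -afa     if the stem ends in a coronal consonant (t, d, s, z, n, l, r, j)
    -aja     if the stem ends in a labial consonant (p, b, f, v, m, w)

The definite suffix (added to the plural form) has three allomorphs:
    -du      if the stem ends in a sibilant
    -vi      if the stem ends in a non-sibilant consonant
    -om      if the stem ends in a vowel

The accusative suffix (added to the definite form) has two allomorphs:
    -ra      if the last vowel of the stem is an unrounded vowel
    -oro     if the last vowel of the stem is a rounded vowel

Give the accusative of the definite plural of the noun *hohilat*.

The final consonant of *hohilat* is /t/, which is coronal, so the plural suffix is -afa, giving *hohilatafa*.
The final sound of the plural form *hohilatafa* is /a/, which is a vowel, so the definite suffix is -om, giving *hohilatafaom*.
The definite form *hohilatafaom*: last vowel = /o/, a rounded vowel → -oro → *hohilatafaomoro*.

hohilatafaomoro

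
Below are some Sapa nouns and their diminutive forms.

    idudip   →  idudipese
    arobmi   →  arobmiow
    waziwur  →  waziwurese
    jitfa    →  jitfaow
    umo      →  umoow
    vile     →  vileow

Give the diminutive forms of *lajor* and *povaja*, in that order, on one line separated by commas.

lajorese, povajaow

The alternation tracks the final sound of the stem — -ese when the stem ends in a consonant (*idudip*, *waziwur*); -ow when the stem ends in a vowel (*arobmi*, *jitfa*, *umo*, *vile*).
Since the final sound of *lajor* is /r/ (a consonant), it takes -ese, giving *lajorese*.
*povaja* — final sound /a/ (a vowel) → -ow → *povajaow*.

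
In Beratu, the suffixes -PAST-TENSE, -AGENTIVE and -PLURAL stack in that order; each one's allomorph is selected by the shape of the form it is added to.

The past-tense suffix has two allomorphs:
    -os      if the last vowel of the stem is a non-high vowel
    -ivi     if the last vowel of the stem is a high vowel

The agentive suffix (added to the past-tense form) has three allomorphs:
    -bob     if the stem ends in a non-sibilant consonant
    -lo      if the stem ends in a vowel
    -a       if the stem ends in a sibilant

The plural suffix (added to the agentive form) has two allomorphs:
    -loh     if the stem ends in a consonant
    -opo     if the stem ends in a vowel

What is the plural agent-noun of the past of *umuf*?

The last vowel of *umuf* is /u/, which is a high vowel, so the past-tense suffix is -ivi, giving *umufivi*.
The final sound of the past-tense form *umufivi* is /i/, which is a vowel, so the agentive suffix is -lo, giving *umufivilo*.
The agentive form *umufivilo* — final sound /o/ (a vowel) → -opo → *umufiviloopo*.

umufiviloopo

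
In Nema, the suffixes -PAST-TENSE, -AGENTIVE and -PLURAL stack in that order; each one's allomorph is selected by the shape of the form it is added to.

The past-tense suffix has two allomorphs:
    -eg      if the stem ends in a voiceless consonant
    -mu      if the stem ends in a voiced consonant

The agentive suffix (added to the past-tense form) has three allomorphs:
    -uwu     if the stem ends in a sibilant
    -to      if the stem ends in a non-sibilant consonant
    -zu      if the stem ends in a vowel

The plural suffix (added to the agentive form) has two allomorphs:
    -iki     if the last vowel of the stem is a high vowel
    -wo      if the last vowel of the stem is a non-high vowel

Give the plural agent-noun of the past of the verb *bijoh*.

The final consonant of *bijoh* is /h/, which is voiceless, so the past-tense suffix is -eg, giving *bijoheg*.
Since the final sound of the past-tense form *bijoheg* is /g/ (a non-sibilant consonant), it takes -to, giving *bijohegto*.
Since the last vowel of the agentive form *bijohegto* is /o/ (a non-high vowel), it takes -wo, giving *bijohegtowo*.

bijohegtowo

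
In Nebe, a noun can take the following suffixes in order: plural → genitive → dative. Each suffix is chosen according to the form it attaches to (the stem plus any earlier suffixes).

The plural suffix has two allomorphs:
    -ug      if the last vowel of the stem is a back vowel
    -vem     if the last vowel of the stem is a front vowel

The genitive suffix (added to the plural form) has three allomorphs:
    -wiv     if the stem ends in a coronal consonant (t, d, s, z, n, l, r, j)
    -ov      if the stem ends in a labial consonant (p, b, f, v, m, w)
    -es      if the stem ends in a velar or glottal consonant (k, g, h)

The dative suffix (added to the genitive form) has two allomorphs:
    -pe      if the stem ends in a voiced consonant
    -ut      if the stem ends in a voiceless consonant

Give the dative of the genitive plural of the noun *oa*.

oaugesut

The last vowel of *oa* is /a/, which is a back vowel, so the plural suffix is -ug, giving *oaug*.
Since the final consonant of the plural form *oaug* is /g/ (velar/glottal), it takes -es, giving *oauges*.
The final consonant of the genitive form *oauges* is /s/, which is voiceless, so the dative suffix is -ut, giving *oaugesut*.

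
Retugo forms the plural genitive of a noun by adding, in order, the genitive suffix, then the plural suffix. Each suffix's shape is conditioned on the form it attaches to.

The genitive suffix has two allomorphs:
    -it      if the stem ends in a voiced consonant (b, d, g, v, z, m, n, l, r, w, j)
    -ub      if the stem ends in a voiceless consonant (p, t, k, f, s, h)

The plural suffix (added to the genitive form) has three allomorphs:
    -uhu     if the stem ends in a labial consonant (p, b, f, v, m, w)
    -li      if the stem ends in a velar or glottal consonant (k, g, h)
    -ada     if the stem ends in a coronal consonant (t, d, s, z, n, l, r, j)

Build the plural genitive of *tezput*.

tezputubuhu

*tezput*: final consonant = /t/, voiceless → -ub → *tezputub*.
The genitive form *tezputub* — final consonant /b/ (labial) → -uhu → *tezputubuhu*.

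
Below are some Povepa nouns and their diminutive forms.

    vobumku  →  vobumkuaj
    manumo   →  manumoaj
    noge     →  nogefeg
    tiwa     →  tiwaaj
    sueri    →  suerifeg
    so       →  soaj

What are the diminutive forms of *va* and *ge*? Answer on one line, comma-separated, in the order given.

Looking at the last vowel of each stem: -feg when the last vowel of the stem is a front vowel (*noge*, *sueri*); -aj when the last vowel of the stem is a back vowel (*vobumku*, *manumo*, *tiwa*, *so*).
*va* — last vowel /a/ (a back vowel) → -aj → *vaaj*.
Since the last vowel of *ge* is /e/ (a front vowel), it takes -feg, giving *gefeg*.

vaaj, gefeg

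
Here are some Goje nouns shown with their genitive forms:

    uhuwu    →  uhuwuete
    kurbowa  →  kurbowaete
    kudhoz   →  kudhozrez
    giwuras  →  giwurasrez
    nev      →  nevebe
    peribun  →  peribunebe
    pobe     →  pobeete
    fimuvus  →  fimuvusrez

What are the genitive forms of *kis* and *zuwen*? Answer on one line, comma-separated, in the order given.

kisrez, zuwenebe

Looking at the final sound of each stem: -rez when the stem ends in a sibilant (*kudhoz*, *giwuras*, *fimuvus*); -ebe when the stem ends in a non-sibilant consonant (*nev*, *peribun*); -ete when the stem ends in a vowel (*uhuwu*, *kurbowa*, *pobe*).
*kis*: final sound = /s/, a sibilant → -rez → *kisrez*.
*zuwen* — final sound /n/ (a non-sibilant consonant) → -ebe → *zuwenebe*.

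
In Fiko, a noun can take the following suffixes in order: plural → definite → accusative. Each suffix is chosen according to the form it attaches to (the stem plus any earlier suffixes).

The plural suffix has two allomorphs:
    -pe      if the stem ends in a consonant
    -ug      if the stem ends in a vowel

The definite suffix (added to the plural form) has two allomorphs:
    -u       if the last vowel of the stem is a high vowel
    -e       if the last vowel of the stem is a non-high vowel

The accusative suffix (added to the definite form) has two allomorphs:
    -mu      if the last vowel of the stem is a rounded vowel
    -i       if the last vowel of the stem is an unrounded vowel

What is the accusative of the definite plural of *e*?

eugumu

*e*: final sound = /e/, a vowel → -ug → *eug*.
The last vowel of the plural form *eug* is /u/, which is a high vowel, so the definite suffix is -u, giving *eugu*.
The definite form *eugu* — last vowel /u/ (a rounded vowel) → -mu → *eugumu*.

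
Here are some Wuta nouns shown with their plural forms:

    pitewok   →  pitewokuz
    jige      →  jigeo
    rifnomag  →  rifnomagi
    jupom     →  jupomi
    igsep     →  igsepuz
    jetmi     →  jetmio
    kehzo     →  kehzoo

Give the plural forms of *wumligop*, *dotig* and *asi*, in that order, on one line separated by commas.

wumligopuz, dotigi, asio

Looking at the final sound of each stem: -uz when the stem ends in a voiceless consonant (*pitewok*, *igsep*); -i when the stem ends in a voiced consonant (*rifnomag*, *jupom*); -o when the stem ends in a vowel (*jige*, *jetmi*, *kehzo*).
Since the final sound of *wumligop* is /p/ (a voiceless consonant), it takes -uz, giving *wumligopuz*.
*dotig* — final sound /g/ (a voiced consonant) → -i → *dotigi*.
Since the final sound of *asi* is /i/ (a vowel), it takes -o, giving *asio*.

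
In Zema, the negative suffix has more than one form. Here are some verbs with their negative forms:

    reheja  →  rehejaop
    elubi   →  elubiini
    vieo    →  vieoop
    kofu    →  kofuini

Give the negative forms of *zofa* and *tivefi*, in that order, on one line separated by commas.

zofaop, tivefiini

Looking at the last vowel of each stem: -ini when the last vowel of the stem is a high vowel (*elubi*, *kofu*); -op when the last vowel of the stem is a non-high vowel (*reheja*, *vieo*).
Since the last vowel of *zofa* is /a/ (a non-high vowel), it takes -op, giving *zofaop*.
Since the last vowel of *tivefi* is /i/ (a high vowel), it takes -ini, giving *tivefiini*.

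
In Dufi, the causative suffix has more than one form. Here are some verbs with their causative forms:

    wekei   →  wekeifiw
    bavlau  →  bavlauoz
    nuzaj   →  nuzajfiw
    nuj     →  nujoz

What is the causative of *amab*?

amabfiw

Looking at the last vowel of each stem: -oz when the last vowel of the stem is a rounded vowel (*bavlau*, *nuj*); -fiw when the last vowel of the stem is an unrounded vowel (*wekei*, *nuzaj*).
The last vowel of *amab* is /a/, which is an unrounded vowel, so the suffix is -fiw, giving *amabfiw*.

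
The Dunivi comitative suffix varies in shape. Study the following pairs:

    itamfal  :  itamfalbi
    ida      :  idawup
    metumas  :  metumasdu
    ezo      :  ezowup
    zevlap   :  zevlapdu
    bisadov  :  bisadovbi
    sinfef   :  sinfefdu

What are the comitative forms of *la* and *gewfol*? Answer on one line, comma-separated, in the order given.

lawup, gewfolbi

Looking at the final sound of each stem: -du when the stem ends in a voiceless consonant (*metumas*, *zevlap*, *sinfef*); -bi when the stem ends in a voiced consonant (*itamfal*, *bisadov*); -wup when the stem ends in a vowel (*ida*, *ezo*).
Since the final sound of *la* is /a/ (a vowel), it takes -wup, giving *lawup*.
Since the final sound of *gewfol* is /l/ (a voiced consonant), it takes -bi, giving *gewfolbi*.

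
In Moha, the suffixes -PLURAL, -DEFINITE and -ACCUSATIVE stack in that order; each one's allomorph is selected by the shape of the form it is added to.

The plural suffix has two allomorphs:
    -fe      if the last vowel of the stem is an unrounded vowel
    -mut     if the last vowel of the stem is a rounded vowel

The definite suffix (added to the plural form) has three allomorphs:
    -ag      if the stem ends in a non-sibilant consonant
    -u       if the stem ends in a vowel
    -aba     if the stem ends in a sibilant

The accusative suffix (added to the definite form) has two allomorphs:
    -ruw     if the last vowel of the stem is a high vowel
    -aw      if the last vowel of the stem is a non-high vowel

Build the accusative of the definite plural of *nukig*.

nukigfeuruw

Since the last vowel of *nukig* is /i/ (an unrounded vowel), it takes -fe, giving *nukigfe*.
The plural form *nukigfe*: final sound = /e/, a vowel → -u → *nukigfeu*.
The definite form *nukigfeu* — last vowel /u/ (a high vowel) → -ruw → *nukigfeuruw*.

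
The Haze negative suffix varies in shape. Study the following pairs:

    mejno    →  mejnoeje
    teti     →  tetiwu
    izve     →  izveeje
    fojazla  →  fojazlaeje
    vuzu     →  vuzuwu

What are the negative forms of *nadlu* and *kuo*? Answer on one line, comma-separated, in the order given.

The alternation tracks the last vowel of the stem — -wu when the last vowel of the stem is a high vowel (*teti*, *vuzu*); -eje when the last vowel of the stem is a non-high vowel (*mejno*, *izve*, *fojazla*).
Since the last vowel of *nadlu* is /u/ (a high vowel), it takes -wu, giving *nadluwu*.
*kuo* — last vowel /o/ (a non-high vowel) → -eje → *kuoeje*.

nadluwu, kuoeje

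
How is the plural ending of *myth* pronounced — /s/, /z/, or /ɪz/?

/s/

The stem *myth* ends in a voiceless non-sibilant consonant.
The plural suffix surfaces as /ɪz/ after sibilants, /s/ after other voiceless consonants, and /z/ after other voiced sounds.
So the plural -s on *myth* is pronounced /s/.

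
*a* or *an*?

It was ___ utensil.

The indefinite article is chosen by the initial *sound* of the following word, not its spelling.
*utensil* begins with the sound /juː/ (u pronounced /juː/) — a consonant sound.
So the article is *a*: It was a utensil.

a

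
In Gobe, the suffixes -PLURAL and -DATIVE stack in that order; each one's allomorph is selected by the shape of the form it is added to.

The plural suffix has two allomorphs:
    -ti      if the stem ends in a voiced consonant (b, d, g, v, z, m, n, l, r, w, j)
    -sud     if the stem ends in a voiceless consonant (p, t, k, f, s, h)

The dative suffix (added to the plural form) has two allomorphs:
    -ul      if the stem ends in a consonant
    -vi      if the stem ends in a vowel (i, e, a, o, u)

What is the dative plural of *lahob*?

*lahob* — final consonant /b/ (voiced) → -ti → *lahobti*.
Since the final sound of the plural form *lahobti* is /i/ (a vowel), it takes -vi, giving *lahobtivi*.

lahobtivi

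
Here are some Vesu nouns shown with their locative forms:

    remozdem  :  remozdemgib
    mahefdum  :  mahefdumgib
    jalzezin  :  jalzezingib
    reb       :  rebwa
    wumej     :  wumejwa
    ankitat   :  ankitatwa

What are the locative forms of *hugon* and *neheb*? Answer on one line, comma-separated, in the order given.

hugongib, nehebwa

Looking at the final consonant of each stem: -gib when the stem ends in a nasal (*remozdem*, *mahefdum*, *jalzezin*); -wa when the stem ends in a non-nasal consonant (*reb*, *wumej*, *ankitat*).
The final consonant of *hugon* is /n/, which is a nasal, so the suffix is -gib, giving *hugongib*.
The final consonant of *neheb* is /b/, which is non-nasal, so the suffix is -wa, giving *nehebwa*.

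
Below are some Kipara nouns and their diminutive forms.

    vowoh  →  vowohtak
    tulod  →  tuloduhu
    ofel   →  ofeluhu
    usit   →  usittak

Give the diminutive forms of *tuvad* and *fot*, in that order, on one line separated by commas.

tuvaduhu, fottak

The pattern is voicing of the final consonant: -tak when the stem ends in a voiceless consonant (*vowoh*, *usit*); -uhu when the stem ends in a voiced consonant (*tulod*, *ofel*).
Since the final consonant of *tuvad* is /d/ (voiced), it takes -uhu, giving *tuvaduhu*.
*fot* — final consonant /t/ (voiceless) → -tak → *fottak*.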